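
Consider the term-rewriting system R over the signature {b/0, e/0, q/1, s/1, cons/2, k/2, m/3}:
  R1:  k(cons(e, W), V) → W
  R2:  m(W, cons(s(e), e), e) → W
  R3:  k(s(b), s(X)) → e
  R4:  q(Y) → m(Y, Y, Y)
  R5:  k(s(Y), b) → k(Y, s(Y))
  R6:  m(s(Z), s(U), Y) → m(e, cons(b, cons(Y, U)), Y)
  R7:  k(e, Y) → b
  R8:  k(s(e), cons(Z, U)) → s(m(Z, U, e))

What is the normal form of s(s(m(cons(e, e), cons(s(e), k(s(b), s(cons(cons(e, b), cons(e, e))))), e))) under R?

s(s(cons(e, e)))

1. s(s(m(cons(e, e), cons(s(e), k(s(b), s(cons(cons(e, b), cons(e, e))))), e)))  →  s(s(m(cons(e, e), cons(s(e), e), e)))   [R3 at 1.1.2.2]
2. s(s(m(cons(e, e), cons(s(e), e), e)))  →  s(s(cons(e, e)))   [R2 at 1.1]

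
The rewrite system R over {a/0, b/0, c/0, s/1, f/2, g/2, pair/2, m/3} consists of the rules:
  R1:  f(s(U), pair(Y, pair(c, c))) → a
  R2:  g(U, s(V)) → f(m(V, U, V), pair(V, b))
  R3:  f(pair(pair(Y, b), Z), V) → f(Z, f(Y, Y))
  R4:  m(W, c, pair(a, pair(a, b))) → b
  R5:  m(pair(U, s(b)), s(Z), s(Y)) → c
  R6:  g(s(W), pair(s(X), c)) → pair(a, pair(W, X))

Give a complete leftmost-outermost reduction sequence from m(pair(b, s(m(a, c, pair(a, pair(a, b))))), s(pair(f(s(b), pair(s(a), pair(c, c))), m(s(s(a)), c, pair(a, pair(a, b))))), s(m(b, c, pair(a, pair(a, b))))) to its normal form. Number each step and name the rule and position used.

c

1. m(pair(b, s(m(a, c, pair(a, pair(a, b))))), s(pair(f(s(b), pair(s(a), pair(c, c))), m(s(s(a)), c, pair(a, pair(a, b))))), s(m(b, c, pair(a, pair(a, b)))))  →  m(pair(b, s(b)), s(pair(f(s(b), pair(s(a), pair(c, c))), m(s(s(a)), c, pair(a, pair(a, b))))), s(m(b, c, pair(a, pair(a, b)))))   [R4 at 1.2.1]
2. m(pair(b, s(b)), s(pair(f(s(b), pair(s(a), pair(c, c))), m(s(s(a)), c, pair(a, pair(a, b))))), s(m(b, c, pair(a, pair(a, b)))))  →  c   [R5 at ε]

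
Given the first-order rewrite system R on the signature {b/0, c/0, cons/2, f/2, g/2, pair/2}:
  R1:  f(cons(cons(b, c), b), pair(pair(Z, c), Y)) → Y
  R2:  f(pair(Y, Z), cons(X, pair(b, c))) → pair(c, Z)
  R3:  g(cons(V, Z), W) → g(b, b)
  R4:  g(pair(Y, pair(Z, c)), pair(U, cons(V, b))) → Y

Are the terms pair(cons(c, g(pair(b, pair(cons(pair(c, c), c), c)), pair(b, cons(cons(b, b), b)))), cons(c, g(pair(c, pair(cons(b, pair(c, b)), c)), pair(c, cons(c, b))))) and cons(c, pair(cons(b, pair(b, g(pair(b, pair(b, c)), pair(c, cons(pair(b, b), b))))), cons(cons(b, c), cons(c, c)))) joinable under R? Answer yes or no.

Reduce t₁ = pair(cons(c, g(pair(b, pair(cons(pair(c, c), c), c)), pair(b, cons(cons(b, b), b)))), cons(c, g(pair(c, pair(cons(b, pair(c, b)), c)), pair(c, cons(c, b))))):
1. pair(cons(c, g(pair(b, pair(cons(pair(c, c), c), c)), pair(b, cons(cons(b, b), b)))), cons(c, g(pair(c, pair(cons(b, pair(c, b)), c)), pair(c, cons(c, b)))))  →  pair(cons(c, b), cons(c, g(pair(c, pair(cons(b, pair(c, b)), c)), pair(c, cons(c, b)))))   [R4 at 1.2]
2. pair(cons(c, b), cons(c, g(pair(c, pair(cons(b, pair(c, b)), c)), pair(c, cons(c, b)))))  →  pair(cons(c, b), cons(c, c))   [R4 at 2.2]

Reduce t₂ = cons(c, pair(cons(b, pair(b, g(pair(b, pair(b, c)), pair(c, cons(pair(b, b), b))))), cons(cons(b, c), cons(c, c)))):
1. cons(c, pair(cons(b, pair(b, g(pair(b, pair(b, c)), pair(c, cons(pair(b, b), b))))), cons(cons(b, c), cons(c, c))))  →  cons(c, pair(cons(b, pair(b, b)), cons(cons(b, c), cons(c, c))))   [R4 at 2.1.2.2]

no — NF(t₁) = pair(cons(c, b), cons(c, c)), NF(t₂) = cons(c, pair(cons(b, pair(b, b)), cons(cons(b, c), cons(c, c))))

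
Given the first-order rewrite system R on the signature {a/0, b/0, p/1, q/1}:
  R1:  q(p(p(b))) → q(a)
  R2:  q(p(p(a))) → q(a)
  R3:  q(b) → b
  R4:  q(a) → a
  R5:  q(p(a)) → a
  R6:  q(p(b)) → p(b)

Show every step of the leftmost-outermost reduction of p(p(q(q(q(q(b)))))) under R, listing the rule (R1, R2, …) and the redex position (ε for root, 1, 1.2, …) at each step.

1. p(p(q(q(q(q(b))))))  →  p(p(q(q(q(b)))))   [R3 at 1.1.1.1.1]
2. p(p(q(q(q(b)))))  →  p(p(q(q(b))))   [R3 at 1.1.1.1]
3. p(p(q(q(b))))  →  p(p(q(b)))   [R3 at 1.1.1]
4. p(p(q(b)))  →  p(p(b))   [R3 at 1.1]

p(p(b))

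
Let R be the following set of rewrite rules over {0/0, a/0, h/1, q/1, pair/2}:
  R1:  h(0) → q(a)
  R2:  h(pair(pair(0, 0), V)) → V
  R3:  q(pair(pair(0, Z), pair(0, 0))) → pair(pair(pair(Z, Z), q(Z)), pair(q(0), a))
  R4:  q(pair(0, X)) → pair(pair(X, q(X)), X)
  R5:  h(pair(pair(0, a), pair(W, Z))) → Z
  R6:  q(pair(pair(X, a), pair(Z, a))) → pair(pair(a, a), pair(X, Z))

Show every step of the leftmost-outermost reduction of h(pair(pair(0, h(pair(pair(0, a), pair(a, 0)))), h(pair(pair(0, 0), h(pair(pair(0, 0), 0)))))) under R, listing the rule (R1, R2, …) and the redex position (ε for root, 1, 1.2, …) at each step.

0

1. h(pair(pair(0, h(pair(pair(0, a), pair(a, 0)))), h(pair(pair(0, 0), h(pair(pair(0, 0), 0))))))  →  h(pair(pair(0, 0), h(pair(pair(0, 0), h(pair(pair(0, 0), 0))))))   [R5 at 1.1.2]
2. h(pair(pair(0, 0), h(pair(pair(0, 0), h(pair(pair(0, 0), 0))))))  →  h(pair(pair(0, 0), h(pair(pair(0, 0), 0))))   [R2 at ε]
3. h(pair(pair(0, 0), h(pair(pair(0, 0), 0))))  →  h(pair(pair(0, 0), 0))   [R2 at ε]
4. h(pair(pair(0, 0), 0))  →  0   [R2 at ε]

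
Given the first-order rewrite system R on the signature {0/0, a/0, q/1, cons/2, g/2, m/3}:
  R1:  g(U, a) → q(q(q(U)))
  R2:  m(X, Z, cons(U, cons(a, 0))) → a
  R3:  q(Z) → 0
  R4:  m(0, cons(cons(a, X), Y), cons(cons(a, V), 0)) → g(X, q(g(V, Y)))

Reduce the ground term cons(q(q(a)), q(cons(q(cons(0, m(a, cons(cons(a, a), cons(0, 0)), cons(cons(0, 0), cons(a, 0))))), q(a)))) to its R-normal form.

1. cons(q(q(a)), q(cons(q(cons(0, m(a, cons(cons(a, a), cons(0, 0)), cons(cons(0, 0), cons(a, 0))))), q(a))))  →  cons(0, q(cons(q(cons(0, m(a, cons(cons(a, a), cons(0, 0)), cons(cons(0, 0), cons(a, 0))))), q(a))))   [R3 at 1]
2. cons(0, q(cons(q(cons(0, m(a, cons(cons(a, a), cons(0, 0)), cons(cons(0, 0), cons(a, 0))))), q(a))))  →  cons(0, 0)   [R3 at 2]

cons(0, 0)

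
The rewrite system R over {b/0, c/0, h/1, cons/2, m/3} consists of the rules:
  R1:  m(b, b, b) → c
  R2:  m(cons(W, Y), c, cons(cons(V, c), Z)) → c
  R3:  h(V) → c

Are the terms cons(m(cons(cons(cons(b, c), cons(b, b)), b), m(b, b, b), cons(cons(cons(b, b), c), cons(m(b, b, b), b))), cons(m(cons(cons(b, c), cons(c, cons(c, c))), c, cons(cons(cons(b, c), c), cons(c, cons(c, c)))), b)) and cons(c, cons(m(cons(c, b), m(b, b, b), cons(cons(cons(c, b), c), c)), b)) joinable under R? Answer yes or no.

Reduce t₁ = cons(m(cons(cons(cons(b, c), cons(b, b)), b), m(b, b, b), cons(cons(cons(b, b), c), cons(m(b, b, b), b))), cons(m(cons(cons(b, c), cons(c, cons(c, c))), c, cons(cons(cons(b, c), c), cons(c, cons(c, c)))), b)):
1. cons(m(cons(cons(cons(b, c), cons(b, b)), b), m(b, b, b), cons(cons(cons(b, b), c), cons(m(b, b, b), b))), cons(m(cons(cons(b, c), cons(c, cons(c, c))), c, cons(cons(cons(b, c), c), cons(c, cons(c, c)))), b))  →  cons(m(cons(cons(cons(b, c), cons(b, b)), b), c, cons(cons(cons(b, b), c), cons(m(b, b, b), b))), cons(m(cons(cons(b, c), cons(c, cons(c, c))), c, cons(cons(cons(b, c), c), cons(c, cons(c, c)))), b))   [R1 at 1.2]
2. cons(m(cons(cons(cons(b, c), cons(b, b)), b), c, cons(cons(cons(b, b), c), cons(m(b, b, b), b))), cons(m(cons(cons(b, c), cons(c, cons(c, c))), c, cons(cons(cons(b, c), c), cons(c, cons(c, c)))), b))  →  cons(c, cons(m(cons(cons(b, c), cons(c, cons(c, c))), c, cons(cons(cons(b, c), c), cons(c, cons(c, c)))), b))   [R2 at 1]
3. cons(c, cons(m(cons(cons(b, c), cons(c, cons(c, c))), c, cons(cons(cons(b, c), c), cons(c, cons(c, c)))), b))  →  cons(c, cons(c, b))   [R2 at 2.1]

Reduce t₂ = cons(c, cons(m(cons(c, b), m(b, b, b), cons(cons(cons(c, b), c), c)), b)):
1. cons(c, cons(m(cons(c, b), m(b, b, b), cons(cons(cons(c, b), c), c)), b))  →  cons(c, cons(m(cons(c, b), c, cons(cons(cons(c, b), c), c)), b))   [R1 at 2.1.2]
2. cons(c, cons(m(cons(c, b), c, cons(cons(cons(c, b), c), c)), b))  →  cons(c, cons(c, b))   [R2 at 2.1]

yes — NF(t₁) = cons(c, cons(c, b)), NF(t₂) = cons(c, cons(c, b))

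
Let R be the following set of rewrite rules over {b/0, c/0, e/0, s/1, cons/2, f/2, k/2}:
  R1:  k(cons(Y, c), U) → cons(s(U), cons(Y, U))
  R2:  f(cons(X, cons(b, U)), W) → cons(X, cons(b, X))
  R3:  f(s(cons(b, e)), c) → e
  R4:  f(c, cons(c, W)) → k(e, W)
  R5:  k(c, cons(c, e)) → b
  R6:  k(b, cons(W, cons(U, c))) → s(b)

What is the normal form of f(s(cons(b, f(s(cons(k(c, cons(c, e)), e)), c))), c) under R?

1. f(s(cons(b, f(s(cons(k(c, cons(c, e)), e)), c))), c)  →  f(s(cons(b, f(s(cons(b, e)), c))), c)   [R5 at 1.1.2.1.1.1]
2. f(s(cons(b, f(s(cons(b, e)), c))), c)  →  f(s(cons(b, e)), c)   [R3 at 1.1.2]
3. f(s(cons(b, e)), c)  →  e   [R3 at ε]

e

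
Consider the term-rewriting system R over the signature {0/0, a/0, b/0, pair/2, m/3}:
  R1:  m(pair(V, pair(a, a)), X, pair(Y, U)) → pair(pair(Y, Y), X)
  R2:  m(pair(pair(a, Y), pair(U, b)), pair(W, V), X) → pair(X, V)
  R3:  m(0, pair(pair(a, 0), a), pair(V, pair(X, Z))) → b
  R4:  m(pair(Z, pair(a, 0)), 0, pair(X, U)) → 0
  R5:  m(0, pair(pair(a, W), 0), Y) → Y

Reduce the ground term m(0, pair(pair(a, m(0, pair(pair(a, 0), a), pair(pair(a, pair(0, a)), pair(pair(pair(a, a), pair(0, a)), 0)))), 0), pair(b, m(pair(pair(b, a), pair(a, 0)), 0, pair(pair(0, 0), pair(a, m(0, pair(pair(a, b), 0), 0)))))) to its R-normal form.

1. m(0, pair(pair(a, m(0, pair(pair(a, 0), a), pair(pair(a, pair(0, a)), pair(pair(pair(a, a), pair(0, a)), 0)))), 0), pair(b, m(pair(pair(b, a), pair(a, 0)), 0, pair(pair(0, 0), pair(a, m(0, pair(pair(a, b), 0), 0))))))  →  pair(b, m(pair(pair(b, a), pair(a, 0)), 0, pair(pair(0, 0), pair(a, m(0, pair(pair(a, b), 0), 0)))))   [R5 at ε]
2. pair(b, m(pair(pair(b, a), pair(a, 0)), 0, pair(pair(0, 0), pair(a, m(0, pair(pair(a, b), 0), 0)))))  →  pair(b, 0)   [R4 at 2]

pair(b, 0)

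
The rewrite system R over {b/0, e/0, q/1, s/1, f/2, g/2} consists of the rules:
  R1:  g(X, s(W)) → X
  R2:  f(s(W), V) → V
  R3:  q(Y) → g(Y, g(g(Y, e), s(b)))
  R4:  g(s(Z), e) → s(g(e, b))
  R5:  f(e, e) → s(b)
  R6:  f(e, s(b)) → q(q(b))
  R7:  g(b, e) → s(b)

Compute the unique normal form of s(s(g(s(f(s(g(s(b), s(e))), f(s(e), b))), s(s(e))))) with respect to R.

1. s(s(g(s(f(s(g(s(b), s(e))), f(s(e), b))), s(s(e)))))  →  s(s(s(f(s(g(s(b), s(e))), f(s(e), b)))))   [R1 at 1.1]
2. s(s(s(f(s(g(s(b), s(e))), f(s(e), b)))))  →  s(s(s(f(s(e), b))))   [R2 at 1.1.1]
3. s(s(s(f(s(e), b))))  →  s(s(s(b)))   [R2 at 1.1.1]

s(s(s(b)))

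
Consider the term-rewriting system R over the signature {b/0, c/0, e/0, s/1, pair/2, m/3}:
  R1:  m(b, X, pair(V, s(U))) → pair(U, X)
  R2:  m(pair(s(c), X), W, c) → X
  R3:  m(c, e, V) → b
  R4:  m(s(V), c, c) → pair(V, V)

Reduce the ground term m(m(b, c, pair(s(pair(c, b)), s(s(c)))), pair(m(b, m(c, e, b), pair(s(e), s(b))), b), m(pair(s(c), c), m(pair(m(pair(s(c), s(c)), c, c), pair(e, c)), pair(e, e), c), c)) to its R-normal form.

1. m(m(b, c, pair(s(pair(c, b)), s(s(c)))), pair(m(b, m(c, e, b), pair(s(e), s(b))), b), m(pair(s(c), c), m(pair(m(pair(s(c), s(c)), c, c), pair(e, c)), pair(e, e), c), c))  →  m(pair(s(c), c), pair(m(b, m(c, e, b), pair(s(e), s(b))), b), m(pair(s(c), c), m(pair(m(pair(s(c), s(c)), c, c), pair(e, c)), pair(e, e), c), c))   [R1 at 1]
2. m(pair(s(c), c), pair(m(b, m(c, e, b), pair(s(e), s(b))), b), m(pair(s(c), c), m(pair(m(pair(s(c), s(c)), c, c), pair(e, c)), pair(e, e), c), c))  →  m(pair(s(c), c), pair(pair(b, m(c, e, b)), b), m(pair(s(c), c), m(pair(m(pair(s(c), s(c)), c, c), pair(e, c)), pair(e, e), c), c))   [R1 at 2.1]
3. m(pair(s(c), c), pair(pair(b, m(c, e, b)), b), m(pair(s(c), c), m(pair(m(pair(s(c), s(c)), c, c), pair(e, c)), pair(e, e), c), c))  →  m(pair(s(c), c), pair(pair(b, b), b), m(pair(s(c), c), m(pair(m(pair(s(c), s(c)), c, c), pair(e, c)), pair(e, e), c), c))   [R3 at 2.1.2]
4. m(pair(s(c), c), pair(pair(b, b), b), m(pair(s(c), c), m(pair(m(pair(s(c), s(c)), c, c), pair(e, c)), pair(e, e), c), c))  →  m(pair(s(c), c), pair(pair(b, b), b), c)   [R2 at 3]
5. m(pair(s(c), c), pair(pair(b, b), b), c)  →  c   [R2 at ε]

c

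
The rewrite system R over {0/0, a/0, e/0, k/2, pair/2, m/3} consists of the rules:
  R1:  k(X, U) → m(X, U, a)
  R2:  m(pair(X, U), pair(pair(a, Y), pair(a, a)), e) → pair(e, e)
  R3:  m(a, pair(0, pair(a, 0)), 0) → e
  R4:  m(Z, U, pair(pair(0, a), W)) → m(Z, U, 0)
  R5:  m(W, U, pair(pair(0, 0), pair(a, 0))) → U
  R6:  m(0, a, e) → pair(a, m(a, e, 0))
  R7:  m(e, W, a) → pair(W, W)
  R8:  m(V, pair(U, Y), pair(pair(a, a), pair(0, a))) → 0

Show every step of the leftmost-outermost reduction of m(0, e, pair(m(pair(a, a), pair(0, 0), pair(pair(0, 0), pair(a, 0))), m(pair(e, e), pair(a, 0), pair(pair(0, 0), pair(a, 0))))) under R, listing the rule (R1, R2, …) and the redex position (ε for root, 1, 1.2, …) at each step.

e

1. m(0, e, pair(m(pair(a, a), pair(0, 0), pair(pair(0, 0), pair(a, 0))), m(pair(e, e), pair(a, 0), pair(pair(0, 0), pair(a, 0)))))  →  m(0, e, pair(pair(0, 0), m(pair(e, e), pair(a, 0), pair(pair(0, 0), pair(a, 0)))))   [R5 at 3.1]
2. m(0, e, pair(pair(0, 0), m(pair(e, e), pair(a, 0), pair(pair(0, 0), pair(a, 0)))))  →  m(0, e, pair(pair(0, 0), pair(a, 0)))   [R5 at 3.2]
3. m(0, e, pair(pair(0, 0), pair(a, 0)))  →  e   [R5 at ε]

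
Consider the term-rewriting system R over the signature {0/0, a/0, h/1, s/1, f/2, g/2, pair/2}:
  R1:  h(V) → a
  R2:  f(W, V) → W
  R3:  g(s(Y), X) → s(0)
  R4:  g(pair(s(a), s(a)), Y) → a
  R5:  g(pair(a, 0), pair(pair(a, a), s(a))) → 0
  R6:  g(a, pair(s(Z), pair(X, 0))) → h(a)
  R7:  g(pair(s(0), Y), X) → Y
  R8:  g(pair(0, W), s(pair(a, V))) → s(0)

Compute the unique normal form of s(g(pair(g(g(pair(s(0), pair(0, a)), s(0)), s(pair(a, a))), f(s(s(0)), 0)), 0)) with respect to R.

1. s(g(pair(g(g(pair(s(0), pair(0, a)), s(0)), s(pair(a, a))), f(s(s(0)), 0)), 0))  →  s(g(pair(g(pair(0, a), s(pair(a, a))), f(s(s(0)), 0)), 0))   [R7 at 1.1.1.1]
2. s(g(pair(g(pair(0, a), s(pair(a, a))), f(s(s(0)), 0)), 0))  →  s(g(pair(s(0), f(s(s(0)), 0)), 0))   [R8 at 1.1.1]
3. s(g(pair(s(0), f(s(s(0)), 0)), 0))  →  s(f(s(s(0)), 0))   [R7 at 1]
4. s(f(s(s(0)), 0))  →  s(s(s(0)))   [R2 at 1]

s(s(s(0)))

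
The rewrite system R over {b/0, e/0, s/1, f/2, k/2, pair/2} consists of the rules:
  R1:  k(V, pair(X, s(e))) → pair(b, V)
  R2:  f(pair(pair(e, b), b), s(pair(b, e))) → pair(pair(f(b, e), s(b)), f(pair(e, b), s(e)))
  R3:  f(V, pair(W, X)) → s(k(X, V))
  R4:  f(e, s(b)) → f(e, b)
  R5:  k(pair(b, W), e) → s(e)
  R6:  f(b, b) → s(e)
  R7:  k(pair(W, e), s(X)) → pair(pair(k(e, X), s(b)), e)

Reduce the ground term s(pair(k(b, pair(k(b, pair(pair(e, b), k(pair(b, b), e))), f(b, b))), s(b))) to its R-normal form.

s(pair(pair(b, b), s(b)))

1. s(pair(k(b, pair(k(b, pair(pair(e, b), k(pair(b, b), e))), f(b, b))), s(b)))  →  s(pair(k(b, pair(k(b, pair(pair(e, b), s(e))), f(b, b))), s(b)))   [R5 at 1.1.2.1.2.2]
2. s(pair(k(b, pair(k(b, pair(pair(e, b), s(e))), f(b, b))), s(b)))  →  s(pair(k(b, pair(pair(b, b), f(b, b))), s(b)))   [R1 at 1.1.2.1]
3. s(pair(k(b, pair(pair(b, b), f(b, b))), s(b)))  →  s(pair(k(b, pair(pair(b, b), s(e))), s(b)))   [R6 at 1.1.2.2]
4. s(pair(k(b, pair(pair(b, b), s(e))), s(b)))  →  s(pair(pair(b, b), s(b)))   [R1 at 1.1]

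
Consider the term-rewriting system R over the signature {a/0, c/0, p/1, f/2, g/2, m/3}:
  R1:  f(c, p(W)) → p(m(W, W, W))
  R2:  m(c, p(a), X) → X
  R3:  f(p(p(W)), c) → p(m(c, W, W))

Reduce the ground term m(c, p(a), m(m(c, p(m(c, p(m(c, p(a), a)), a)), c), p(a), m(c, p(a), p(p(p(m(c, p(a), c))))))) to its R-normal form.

p(p(p(c)))

1. m(c, p(a), m(m(c, p(m(c, p(m(c, p(a), a)), a)), c), p(a), m(c, p(a), p(p(p(m(c, p(a), c)))))))  →  m(m(c, p(m(c, p(m(c, p(a), a)), a)), c), p(a), m(c, p(a), p(p(p(m(c, p(a), c))))))   [R2 at ε]
2. m(m(c, p(m(c, p(m(c, p(a), a)), a)), c), p(a), m(c, p(a), p(p(p(m(c, p(a), c))))))  →  m(m(c, p(m(c, p(a), a)), c), p(a), m(c, p(a), p(p(p(m(c, p(a), c))))))   [R2 at 1.2.1.2.1]
3. m(m(c, p(m(c, p(a), a)), c), p(a), m(c, p(a), p(p(p(m(c, p(a), c))))))  →  m(m(c, p(a), c), p(a), m(c, p(a), p(p(p(m(c, p(a), c))))))   [R2 at 1.2.1]
4. m(m(c, p(a), c), p(a), m(c, p(a), p(p(p(m(c, p(a), c))))))  →  m(c, p(a), m(c, p(a), p(p(p(m(c, p(a), c))))))   [R2 at 1]
5. m(c, p(a), m(c, p(a), p(p(p(m(c, p(a), c))))))  →  m(c, p(a), p(p(p(m(c, p(a), c)))))   [R2 at ε]
6. m(c, p(a), p(p(p(m(c, p(a), c)))))  →  p(p(p(m(c, p(a), c))))   [R2 at ε]
7. p(p(p(m(c, p(a), c))))  →  p(p(p(c)))   [R2 at 1.1.1]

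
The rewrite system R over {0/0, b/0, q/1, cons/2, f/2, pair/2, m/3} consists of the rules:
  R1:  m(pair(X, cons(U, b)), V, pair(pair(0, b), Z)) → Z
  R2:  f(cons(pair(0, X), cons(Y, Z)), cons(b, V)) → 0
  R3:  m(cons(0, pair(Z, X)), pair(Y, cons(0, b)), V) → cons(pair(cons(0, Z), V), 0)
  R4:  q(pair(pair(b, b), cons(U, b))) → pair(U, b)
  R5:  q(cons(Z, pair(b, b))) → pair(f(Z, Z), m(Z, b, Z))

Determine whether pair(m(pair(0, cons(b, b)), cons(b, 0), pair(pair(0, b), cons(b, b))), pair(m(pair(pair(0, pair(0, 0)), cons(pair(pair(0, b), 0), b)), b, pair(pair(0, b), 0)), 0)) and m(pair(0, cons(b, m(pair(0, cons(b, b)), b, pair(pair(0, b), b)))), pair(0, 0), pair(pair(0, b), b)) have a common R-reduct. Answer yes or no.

Reduce t₁ = pair(m(pair(0, cons(b, b)), cons(b, 0), pair(pair(0, b), cons(b, b))), pair(m(pair(pair(0, pair(0, 0)), cons(pair(pair(0, b), 0), b)), b, pair(pair(0, b), 0)), 0)):
1. pair(m(pair(0, cons(b, b)), cons(b, 0), pair(pair(0, b), cons(b, b))), pair(m(pair(pair(0, pair(0, 0)), cons(pair(pair(0, b), 0), b)), b, pair(pair(0, b), 0)), 0))  →  pair(cons(b, b), pair(m(pair(pair(0, pair(0, 0)), cons(pair(pair(0, b), 0), b)), b, pair(pair(0, b), 0)), 0))   [R1 at 1]
2. pair(cons(b, b), pair(m(pair(pair(0, pair(0, 0)), cons(pair(pair(0, b), 0), b)), b, pair(pair(0, b), 0)), 0))  →  pair(cons(b, b), pair(0, 0))   [R1 at 2.1]

Reduce t₂ = m(pair(0, cons(b, m(pair(0, cons(b, b)), b, pair(pair(0, b), b)))), pair(0, 0), pair(pair(0, b), b)):
1. m(pair(0, cons(b, m(pair(0, cons(b, b)), b, pair(pair(0, b), b)))), pair(0, 0), pair(pair(0, b), b))  →  m(pair(0, cons(b, b)), pair(0, 0), pair(pair(0, b), b))   [R1 at 1.2.2]
2. m(pair(0, cons(b, b)), pair(0, 0), pair(pair(0, b), b))  →  b   [R1 at ε]

no — NF(t₁) = pair(cons(b, b), pair(0, 0)), NF(t₂) = b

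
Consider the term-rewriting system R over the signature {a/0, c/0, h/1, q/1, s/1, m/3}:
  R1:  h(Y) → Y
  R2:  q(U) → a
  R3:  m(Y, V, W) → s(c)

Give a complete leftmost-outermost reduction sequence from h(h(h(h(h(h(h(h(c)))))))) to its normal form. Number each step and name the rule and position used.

1. h(h(h(h(h(h(h(h(c))))))))  →  h(h(h(h(h(h(h(c)))))))   [R1 at ε]
2. h(h(h(h(h(h(h(c)))))))  →  h(h(h(h(h(h(c))))))   [R1 at ε]
3. h(h(h(h(h(h(c))))))  →  h(h(h(h(h(c)))))   [R1 at ε]
4. h(h(h(h(h(c)))))  →  h(h(h(h(c))))   [R1 at ε]
5. h(h(h(h(c))))  →  h(h(h(c)))   [R1 at ε]
6. h(h(h(c)))  →  h(h(c))   [R1 at ε]
7. h(h(c))  →  h(c)   [R1 at ε]
8. h(c)  →  c   [R1 at ε]

c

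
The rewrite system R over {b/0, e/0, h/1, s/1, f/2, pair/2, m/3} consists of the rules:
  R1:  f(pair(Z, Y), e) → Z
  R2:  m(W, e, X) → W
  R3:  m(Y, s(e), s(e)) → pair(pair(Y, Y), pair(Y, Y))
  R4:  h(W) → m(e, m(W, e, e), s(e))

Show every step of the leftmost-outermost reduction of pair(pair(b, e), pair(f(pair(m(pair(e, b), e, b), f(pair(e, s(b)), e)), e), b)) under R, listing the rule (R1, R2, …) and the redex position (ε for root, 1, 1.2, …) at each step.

pair(pair(b, e), pair(pair(e, b), b))

1. pair(pair(b, e), pair(f(pair(m(pair(e, b), e, b), f(pair(e, s(b)), e)), e), b))  →  pair(pair(b, e), pair(m(pair(e, b), e, b), b))   [R1 at 2.1]
2. pair(pair(b, e), pair(m(pair(e, b), e, b), b))  →  pair(pair(b, e), pair(pair(e, b), b))   [R2 at 2.1]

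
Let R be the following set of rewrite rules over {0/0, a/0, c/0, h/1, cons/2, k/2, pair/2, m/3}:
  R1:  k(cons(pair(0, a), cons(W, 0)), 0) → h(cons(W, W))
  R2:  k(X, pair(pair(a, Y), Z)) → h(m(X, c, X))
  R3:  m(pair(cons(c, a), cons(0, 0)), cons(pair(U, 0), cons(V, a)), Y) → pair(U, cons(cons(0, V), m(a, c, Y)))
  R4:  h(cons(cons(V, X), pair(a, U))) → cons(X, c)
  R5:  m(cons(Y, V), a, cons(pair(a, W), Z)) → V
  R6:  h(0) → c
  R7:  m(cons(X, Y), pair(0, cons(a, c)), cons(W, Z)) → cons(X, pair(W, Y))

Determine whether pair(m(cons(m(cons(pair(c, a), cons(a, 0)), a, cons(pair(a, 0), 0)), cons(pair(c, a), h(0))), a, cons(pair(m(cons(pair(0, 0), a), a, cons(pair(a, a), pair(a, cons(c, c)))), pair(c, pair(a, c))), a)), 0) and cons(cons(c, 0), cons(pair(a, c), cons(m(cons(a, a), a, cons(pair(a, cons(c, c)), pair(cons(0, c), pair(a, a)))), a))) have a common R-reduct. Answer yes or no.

no — NF(t₁) = pair(cons(pair(c, a), c), 0), NF(t₂) = cons(cons(c, 0), cons(pair(a, c), cons(a, a)))

Reduce t₁ = pair(m(cons(m(cons(pair(c, a), cons(a, 0)), a, cons(pair(a, 0), 0)), cons(pair(c, a), h(0))), a, cons(pair(m(cons(pair(0, 0), a), a, cons(pair(a, a), pair(a, cons(c, c)))), pair(c, pair(a, c))), a)), 0):
1. pair(m(cons(m(cons(pair(c, a), cons(a, 0)), a, cons(pair(a, 0), 0)), cons(pair(c, a), h(0))), a, cons(pair(m(cons(pair(0, 0), a), a, cons(pair(a, a), pair(a, cons(c, c)))), pair(c, pair(a, c))), a)), 0)  →  pair(m(cons(cons(a, 0), cons(pair(c, a), h(0))), a, cons(pair(m(cons(pair(0, 0), a), a, cons(pair(a, a), pair(a, cons(c, c)))), pair(c, pair(a, c))), a)), 0)   [R5 at 1.1.1]
2. pair(m(cons(cons(a, 0), cons(pair(c, a), h(0))), a, cons(pair(m(cons(pair(0, 0), a), a, cons(pair(a, a), pair(a, cons(c, c)))), pair(c, pair(a, c))), a)), 0)  →  pair(m(cons(cons(a, 0), cons(pair(c, a), c)), a, cons(pair(m(cons(pair(0, 0), a), a, cons(pair(a, a), pair(a, cons(c, c)))), pair(c, pair(a, c))), a)), 0)   [R6 at 1.1.2.2]
3. pair(m(cons(cons(a, 0), cons(pair(c, a), c)), a, cons(pair(m(cons(pair(0, 0), a), a, cons(pair(a, a), pair(a, cons(c, c)))), pair(c, pair(a, c))), a)), 0)  →  pair(m(cons(cons(a, 0), cons(pair(c, a), c)), a, cons(pair(a, pair(c, pair(a, c))), a)), 0)   [R5 at 1.3.1.1]
4. pair(m(cons(cons(a, 0), cons(pair(c, a), c)), a, cons(pair(a, pair(c, pair(a, c))), a)), 0)  →  pair(cons(pair(c, a), c), 0)   [R5 at 1]

Reduce t₂ = cons(cons(c, 0), cons(pair(a, c), cons(m(cons(a, a), a, cons(pair(a, cons(c, c)), pair(cons(0, c), pair(a, a)))), a))):
1. cons(cons(c, 0), cons(pair(a, c), cons(m(cons(a, a), a, cons(pair(a, cons(c, c)), pair(cons(0, c), pair(a, a)))), a)))  →  cons(cons(c, 0), cons(pair(a, c), cons(a, a)))   [R5 at 2.2.1]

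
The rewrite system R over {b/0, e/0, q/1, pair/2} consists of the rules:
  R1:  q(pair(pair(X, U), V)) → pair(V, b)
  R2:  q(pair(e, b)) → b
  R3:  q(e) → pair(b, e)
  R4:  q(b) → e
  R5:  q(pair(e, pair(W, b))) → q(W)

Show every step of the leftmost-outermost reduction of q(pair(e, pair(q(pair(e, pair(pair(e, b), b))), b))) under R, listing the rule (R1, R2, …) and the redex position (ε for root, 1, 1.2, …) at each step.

e

1. q(pair(e, pair(q(pair(e, pair(pair(e, b), b))), b)))  →  q(q(pair(e, pair(pair(e, b), b))))   [R5 at ε]
2. q(q(pair(e, pair(pair(e, b), b))))  →  q(q(pair(e, b)))   [R5 at 1]
3. q(q(pair(e, b)))  →  q(b)   [R2 at 1]
4. q(b)  →  e   [R4 at ε]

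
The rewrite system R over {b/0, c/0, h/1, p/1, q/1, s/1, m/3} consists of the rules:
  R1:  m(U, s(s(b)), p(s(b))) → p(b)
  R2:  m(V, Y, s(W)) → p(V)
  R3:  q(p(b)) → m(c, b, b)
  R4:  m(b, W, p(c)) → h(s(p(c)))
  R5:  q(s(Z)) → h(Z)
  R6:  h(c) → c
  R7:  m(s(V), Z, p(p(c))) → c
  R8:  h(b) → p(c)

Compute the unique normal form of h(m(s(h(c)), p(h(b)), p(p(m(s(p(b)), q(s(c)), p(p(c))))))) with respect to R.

c

1. h(m(s(h(c)), p(h(b)), p(p(m(s(p(b)), q(s(c)), p(p(c)))))))  →  h(m(s(c), p(h(b)), p(p(m(s(p(b)), q(s(c)), p(p(c)))))))   [R6 at 1.1.1]
2. h(m(s(c), p(h(b)), p(p(m(s(p(b)), q(s(c)), p(p(c)))))))  →  h(m(s(c), p(p(c)), p(p(m(s(p(b)), q(s(c)), p(p(c)))))))   [R8 at 1.2.1]
3. h(m(s(c), p(p(c)), p(p(m(s(p(b)), q(s(c)), p(p(c)))))))  →  h(m(s(c), p(p(c)), p(p(c))))   [R7 at 1.3.1.1]
4. h(m(s(c), p(p(c)), p(p(c))))  →  h(c)   [R7 at 1]
5. h(c)  →  c   [R6 at ε]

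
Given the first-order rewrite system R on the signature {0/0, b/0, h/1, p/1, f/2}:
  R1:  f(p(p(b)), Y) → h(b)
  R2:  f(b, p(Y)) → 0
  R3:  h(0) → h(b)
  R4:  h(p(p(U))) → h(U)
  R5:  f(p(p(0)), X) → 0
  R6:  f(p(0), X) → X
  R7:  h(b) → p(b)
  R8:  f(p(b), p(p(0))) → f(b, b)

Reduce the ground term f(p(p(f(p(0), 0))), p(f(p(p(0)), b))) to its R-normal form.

1. f(p(p(f(p(0), 0))), p(f(p(p(0)), b)))  →  f(p(p(0)), p(f(p(p(0)), b)))   [R6 at 1.1.1]
2. f(p(p(0)), p(f(p(p(0)), b)))  →  0   [R5 at ε]

0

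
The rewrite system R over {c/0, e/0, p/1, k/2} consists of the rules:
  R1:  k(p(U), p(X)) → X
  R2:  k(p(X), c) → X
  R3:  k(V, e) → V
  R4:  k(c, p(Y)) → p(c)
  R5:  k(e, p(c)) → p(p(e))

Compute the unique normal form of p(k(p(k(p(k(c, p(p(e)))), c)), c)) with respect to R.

p(p(c))

1. p(k(p(k(p(k(c, p(p(e)))), c)), c))  →  p(k(p(k(c, p(p(e)))), c))   [R2 at 1]
2. p(k(p(k(c, p(p(e)))), c))  →  p(k(c, p(p(e))))   [R2 at 1]
3. p(k(c, p(p(e))))  →  p(p(c))   [R4 at 1]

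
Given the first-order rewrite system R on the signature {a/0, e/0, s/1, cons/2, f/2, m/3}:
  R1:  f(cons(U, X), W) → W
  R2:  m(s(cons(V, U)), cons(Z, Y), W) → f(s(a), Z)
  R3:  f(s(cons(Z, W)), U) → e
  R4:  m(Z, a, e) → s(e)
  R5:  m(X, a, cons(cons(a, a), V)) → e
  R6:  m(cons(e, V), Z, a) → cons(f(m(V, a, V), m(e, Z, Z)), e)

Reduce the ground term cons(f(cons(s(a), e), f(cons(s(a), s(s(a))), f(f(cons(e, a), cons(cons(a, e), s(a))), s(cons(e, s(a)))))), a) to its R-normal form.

1. cons(f(cons(s(a), e), f(cons(s(a), s(s(a))), f(f(cons(e, a), cons(cons(a, e), s(a))), s(cons(e, s(a)))))), a)  →  cons(f(cons(s(a), s(s(a))), f(f(cons(e, a), cons(cons(a, e), s(a))), s(cons(e, s(a))))), a)   [R1 at 1]
2. cons(f(cons(s(a), s(s(a))), f(f(cons(e, a), cons(cons(a, e), s(a))), s(cons(e, s(a))))), a)  →  cons(f(f(cons(e, a), cons(cons(a, e), s(a))), s(cons(e, s(a)))), a)   [R1 at 1]
3. cons(f(f(cons(e, a), cons(cons(a, e), s(a))), s(cons(e, s(a)))), a)  →  cons(f(cons(cons(a, e), s(a)), s(cons(e, s(a)))), a)   [R1 at 1.1]
4. cons(f(cons(cons(a, e), s(a)), s(cons(e, s(a)))), a)  →  cons(s(cons(e, s(a))), a)   [R1 at 1]

cons(s(cons(e, s(a))), a)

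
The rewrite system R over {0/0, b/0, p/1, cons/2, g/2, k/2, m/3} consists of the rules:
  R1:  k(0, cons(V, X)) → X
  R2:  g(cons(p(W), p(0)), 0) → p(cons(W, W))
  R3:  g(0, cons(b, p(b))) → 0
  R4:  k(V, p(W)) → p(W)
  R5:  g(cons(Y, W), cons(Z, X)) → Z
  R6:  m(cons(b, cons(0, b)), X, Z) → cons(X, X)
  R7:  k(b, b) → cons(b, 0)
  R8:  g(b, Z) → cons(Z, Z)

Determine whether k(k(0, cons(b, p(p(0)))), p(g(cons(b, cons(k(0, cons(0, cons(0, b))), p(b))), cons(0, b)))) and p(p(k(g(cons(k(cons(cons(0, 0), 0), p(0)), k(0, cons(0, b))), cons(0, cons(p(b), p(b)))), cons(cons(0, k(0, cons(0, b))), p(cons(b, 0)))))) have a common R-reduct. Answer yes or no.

no — NF(t₁) = p(0), NF(t₂) = p(p(p(cons(b, 0))))

Reduce t₁ = k(k(0, cons(b, p(p(0)))), p(g(cons(b, cons(k(0, cons(0, cons(0, b))), p(b))), cons(0, b)))):
1. k(k(0, cons(b, p(p(0)))), p(g(cons(b, cons(k(0, cons(0, cons(0, b))), p(b))), cons(0, b))))  →  p(g(cons(b, cons(k(0, cons(0, cons(0, b))), p(b))), cons(0, b)))   [R4 at ε]
2. p(g(cons(b, cons(k(0, cons(0, cons(0, b))), p(b))), cons(0, b)))  →  p(0)   [R5 at 1]

Reduce t₂ = p(p(k(g(cons(k(cons(cons(0, 0), 0), p(0)), k(0, cons(0, b))), cons(0, cons(p(b), p(b)))), cons(cons(0, k(0, cons(0, b))), p(cons(b, 0)))))):
1. p(p(k(g(cons(k(cons(cons(0, 0), 0), p(0)), k(0, cons(0, b))), cons(0, cons(p(b), p(b)))), cons(cons(0, k(0, cons(0, b))), p(cons(b, 0))))))  →  p(p(k(0, cons(cons(0, k(0, cons(0, b))), p(cons(b, 0))))))   [R5 at 1.1.1]
2. p(p(k(0, cons(cons(0, k(0, cons(0, b))), p(cons(b, 0))))))  →  p(p(p(cons(b, 0))))   [R1 at 1.1]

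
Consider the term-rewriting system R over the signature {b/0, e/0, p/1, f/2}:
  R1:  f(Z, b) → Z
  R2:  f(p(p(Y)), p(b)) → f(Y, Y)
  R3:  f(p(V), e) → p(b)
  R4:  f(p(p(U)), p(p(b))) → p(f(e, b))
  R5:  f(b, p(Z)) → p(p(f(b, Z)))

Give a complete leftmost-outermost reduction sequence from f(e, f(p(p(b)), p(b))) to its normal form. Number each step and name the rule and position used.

e

1. f(e, f(p(p(b)), p(b)))  →  f(e, f(b, b))   [R2 at 2]
2. f(e, f(b, b))  →  f(e, b)   [R1 at 2]
3. f(e, b)  →  e   [R1 at ε]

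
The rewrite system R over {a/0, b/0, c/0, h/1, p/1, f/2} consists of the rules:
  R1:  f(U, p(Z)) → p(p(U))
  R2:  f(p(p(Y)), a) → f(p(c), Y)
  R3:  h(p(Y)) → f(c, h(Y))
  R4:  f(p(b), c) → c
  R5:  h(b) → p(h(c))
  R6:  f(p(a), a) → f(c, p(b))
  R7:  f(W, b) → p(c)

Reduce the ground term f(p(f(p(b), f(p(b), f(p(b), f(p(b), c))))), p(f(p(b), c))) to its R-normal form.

1. f(p(f(p(b), f(p(b), f(p(b), f(p(b), c))))), p(f(p(b), c)))  →  p(p(p(f(p(b), f(p(b), f(p(b), f(p(b), c)))))))   [R1 at ε]
2. p(p(p(f(p(b), f(p(b), f(p(b), f(p(b), c)))))))  →  p(p(p(f(p(b), f(p(b), f(p(b), c))))))   [R4 at 1.1.1.2.2.2]
3. p(p(p(f(p(b), f(p(b), f(p(b), c))))))  →  p(p(p(f(p(b), f(p(b), c)))))   [R4 at 1.1.1.2.2]
4. p(p(p(f(p(b), f(p(b), c)))))  →  p(p(p(f(p(b), c))))   [R4 at 1.1.1.2]
5. p(p(p(f(p(b), c))))  →  p(p(p(c)))   [R4 at 1.1.1]

p(p(p(c)))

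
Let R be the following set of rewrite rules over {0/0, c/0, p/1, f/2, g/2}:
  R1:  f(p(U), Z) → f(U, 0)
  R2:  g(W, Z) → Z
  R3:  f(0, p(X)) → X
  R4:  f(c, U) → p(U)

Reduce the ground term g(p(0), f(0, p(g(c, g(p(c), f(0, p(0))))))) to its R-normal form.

1. g(p(0), f(0, p(g(c, g(p(c), f(0, p(0)))))))  →  f(0, p(g(c, g(p(c), f(0, p(0))))))   [R2 at ε]
2. f(0, p(g(c, g(p(c), f(0, p(0))))))  →  g(c, g(p(c), f(0, p(0))))   [R3 at ε]
3. g(c, g(p(c), f(0, p(0))))  →  g(p(c), f(0, p(0)))   [R2 at ε]
4. g(p(c), f(0, p(0)))  →  f(0, p(0))   [R2 at ε]
5. f(0, p(0))  →  0   [R3 at ε]

0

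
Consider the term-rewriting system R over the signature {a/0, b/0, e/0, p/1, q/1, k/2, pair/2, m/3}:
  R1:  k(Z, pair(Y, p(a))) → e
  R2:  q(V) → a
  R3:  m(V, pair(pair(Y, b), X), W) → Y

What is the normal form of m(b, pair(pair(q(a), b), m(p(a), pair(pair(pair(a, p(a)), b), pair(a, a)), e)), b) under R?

a

1. m(b, pair(pair(q(a), b), m(p(a), pair(pair(pair(a, p(a)), b), pair(a, a)), e)), b)  →  q(a)   [R3 at ε]
2. q(a)  →  a   [R2 at ε]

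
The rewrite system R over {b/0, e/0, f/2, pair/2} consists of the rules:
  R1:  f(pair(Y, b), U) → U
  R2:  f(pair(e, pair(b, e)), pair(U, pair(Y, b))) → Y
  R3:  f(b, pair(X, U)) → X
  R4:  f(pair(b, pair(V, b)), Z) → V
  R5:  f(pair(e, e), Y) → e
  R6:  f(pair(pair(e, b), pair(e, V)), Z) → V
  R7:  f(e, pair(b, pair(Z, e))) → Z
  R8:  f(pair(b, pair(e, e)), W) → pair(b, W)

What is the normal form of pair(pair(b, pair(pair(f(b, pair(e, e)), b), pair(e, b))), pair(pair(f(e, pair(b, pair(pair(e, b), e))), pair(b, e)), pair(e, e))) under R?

1. pair(pair(b, pair(pair(f(b, pair(e, e)), b), pair(e, b))), pair(pair(f(e, pair(b, pair(pair(e, b), e))), pair(b, e)), pair(e, e)))  →  pair(pair(b, pair(pair(e, b), pair(e, b))), pair(pair(f(e, pair(b, pair(pair(e, b), e))), pair(b, e)), pair(e, e)))   [R3 at 1.2.1.1]
2. pair(pair(b, pair(pair(e, b), pair(e, b))), pair(pair(f(e, pair(b, pair(pair(e, b), e))), pair(b, e)), pair(e, e)))  →  pair(pair(b, pair(pair(e, b), pair(e, b))), pair(pair(pair(e, b), pair(b, e)), pair(e, e)))   [R7 at 2.1.1]

pair(pair(b, pair(pair(e, b), pair(e, b))), pair(pair(pair(e, b), pair(b, e)), pair(e, e)))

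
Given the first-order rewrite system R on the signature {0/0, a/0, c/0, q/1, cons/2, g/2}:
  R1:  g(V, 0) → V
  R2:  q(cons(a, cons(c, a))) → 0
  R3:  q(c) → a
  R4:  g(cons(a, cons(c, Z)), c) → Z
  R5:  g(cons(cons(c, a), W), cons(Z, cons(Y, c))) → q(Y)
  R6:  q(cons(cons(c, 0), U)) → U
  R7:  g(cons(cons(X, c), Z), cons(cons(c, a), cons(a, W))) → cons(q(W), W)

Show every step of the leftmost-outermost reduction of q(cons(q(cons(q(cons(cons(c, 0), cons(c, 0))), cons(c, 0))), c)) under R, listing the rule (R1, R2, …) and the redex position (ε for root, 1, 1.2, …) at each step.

1. q(cons(q(cons(q(cons(cons(c, 0), cons(c, 0))), cons(c, 0))), c))  →  q(cons(q(cons(cons(c, 0), cons(c, 0))), c))   [R6 at 1.1.1.1]
2. q(cons(q(cons(cons(c, 0), cons(c, 0))), c))  →  q(cons(cons(c, 0), c))   [R6 at 1.1]
3. q(cons(cons(c, 0), c))  →  c   [R6 at ε]

c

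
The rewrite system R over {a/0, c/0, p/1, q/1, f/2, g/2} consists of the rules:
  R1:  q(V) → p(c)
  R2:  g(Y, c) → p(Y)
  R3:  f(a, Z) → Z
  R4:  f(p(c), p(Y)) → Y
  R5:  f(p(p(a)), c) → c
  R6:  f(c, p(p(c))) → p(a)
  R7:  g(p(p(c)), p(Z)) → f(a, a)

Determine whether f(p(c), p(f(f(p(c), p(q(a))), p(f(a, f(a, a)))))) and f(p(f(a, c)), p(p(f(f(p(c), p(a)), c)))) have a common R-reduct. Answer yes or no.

no — NF(t₁) = a, NF(t₂) = p(c)

Reduce t₁ = f(p(c), p(f(f(p(c), p(q(a))), p(f(a, f(a, a)))))):
1. f(p(c), p(f(f(p(c), p(q(a))), p(f(a, f(a, a))))))  →  f(f(p(c), p(q(a))), p(f(a, f(a, a))))   [R4 at ε]
2. f(f(p(c), p(q(a))), p(f(a, f(a, a))))  →  f(q(a), p(f(a, f(a, a))))   [R4 at 1]
3. f(q(a), p(f(a, f(a, a))))  →  f(p(c), p(f(a, f(a, a))))   [R1 at 1]
4. f(p(c), p(f(a, f(a, a))))  →  f(a, f(a, a))   [R4 at ε]
5. f(a, f(a, a))  →  f(a, a)   [R3 at ε]
6. f(a, a)  →  a   [R3 at ε]

Reduce t₂ = f(p(f(a, c)), p(p(f(f(p(c), p(a)), c)))):
1. f(p(f(a, c)), p(p(f(f(p(c), p(a)), c))))  →  f(p(c), p(p(f(f(p(c), p(a)), c))))   [R3 at 1.1]
2. f(p(c), p(p(f(f(p(c), p(a)), c))))  →  p(f(f(p(c), p(a)), c))   [R4 at ε]
3. p(f(f(p(c), p(a)), c))  →  p(f(a, c))   [R4 at 1.1]
4. p(f(a, c))  →  p(c)   [R3 at 1]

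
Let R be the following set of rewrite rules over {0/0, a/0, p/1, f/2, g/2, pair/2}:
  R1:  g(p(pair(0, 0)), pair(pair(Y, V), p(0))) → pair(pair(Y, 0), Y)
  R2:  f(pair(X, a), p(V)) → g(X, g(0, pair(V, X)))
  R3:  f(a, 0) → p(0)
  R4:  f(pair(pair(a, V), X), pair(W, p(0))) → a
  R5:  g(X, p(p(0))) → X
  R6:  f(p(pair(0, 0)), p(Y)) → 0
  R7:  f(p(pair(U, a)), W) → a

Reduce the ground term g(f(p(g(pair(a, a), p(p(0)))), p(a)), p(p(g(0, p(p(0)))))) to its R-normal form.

1. g(f(p(g(pair(a, a), p(p(0)))), p(a)), p(p(g(0, p(p(0))))))  →  g(f(p(pair(a, a)), p(a)), p(p(g(0, p(p(0))))))   [R5 at 1.1.1]
2. g(f(p(pair(a, a)), p(a)), p(p(g(0, p(p(0))))))  →  g(a, p(p(g(0, p(p(0))))))   [R7 at 1]
3. g(a, p(p(g(0, p(p(0))))))  →  g(a, p(p(0)))   [R5 at 2.1.1]
4. g(a, p(p(0)))  →  a   [R5 at ε]

a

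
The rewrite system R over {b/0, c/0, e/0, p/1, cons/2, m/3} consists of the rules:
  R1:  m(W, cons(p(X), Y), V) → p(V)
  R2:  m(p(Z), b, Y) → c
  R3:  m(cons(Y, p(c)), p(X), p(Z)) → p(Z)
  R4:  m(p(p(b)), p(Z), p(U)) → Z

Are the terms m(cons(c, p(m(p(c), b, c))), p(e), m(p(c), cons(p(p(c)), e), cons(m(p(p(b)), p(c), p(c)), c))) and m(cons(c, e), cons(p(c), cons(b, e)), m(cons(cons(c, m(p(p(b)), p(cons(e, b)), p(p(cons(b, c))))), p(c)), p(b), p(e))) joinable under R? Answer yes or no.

Reduce t₁ = m(cons(c, p(m(p(c), b, c))), p(e), m(p(c), cons(p(p(c)), e), cons(m(p(p(b)), p(c), p(c)), c))):
1. m(cons(c, p(m(p(c), b, c))), p(e), m(p(c), cons(p(p(c)), e), cons(m(p(p(b)), p(c), p(c)), c)))  →  m(cons(c, p(c)), p(e), m(p(c), cons(p(p(c)), e), cons(m(p(p(b)), p(c), p(c)), c)))   [R2 at 1.2.1]
2. m(cons(c, p(c)), p(e), m(p(c), cons(p(p(c)), e), cons(m(p(p(b)), p(c), p(c)), c)))  →  m(cons(c, p(c)), p(e), p(cons(m(p(p(b)), p(c), p(c)), c)))   [R1 at 3]
3. m(cons(c, p(c)), p(e), p(cons(m(p(p(b)), p(c), p(c)), c)))  →  p(cons(m(p(p(b)), p(c), p(c)), c))   [R3 at ε]
4. p(cons(m(p(p(b)), p(c), p(c)), c))  →  p(cons(c, c))   [R4 at 1.1]

Reduce t₂ = m(cons(c, e), cons(p(c), cons(b, e)), m(cons(cons(c, m(p(p(b)), p(cons(e, b)), p(p(cons(b, c))))), p(c)), p(b), p(e))):
1. m(cons(c, e), cons(p(c), cons(b, e)), m(cons(cons(c, m(p(p(b)), p(cons(e, b)), p(p(cons(b, c))))), p(c)), p(b), p(e)))  →  p(m(cons(cons(c, m(p(p(b)), p(cons(e, b)), p(p(cons(b, c))))), p(c)), p(b), p(e)))   [R1 at ε]
2. p(m(cons(cons(c, m(p(p(b)), p(cons(e, b)), p(p(cons(b, c))))), p(c)), p(b), p(e)))  →  p(p(e))   [R3 at 1]

no — NF(t₁) = p(cons(c, c)), NF(t₂) = p(p(e))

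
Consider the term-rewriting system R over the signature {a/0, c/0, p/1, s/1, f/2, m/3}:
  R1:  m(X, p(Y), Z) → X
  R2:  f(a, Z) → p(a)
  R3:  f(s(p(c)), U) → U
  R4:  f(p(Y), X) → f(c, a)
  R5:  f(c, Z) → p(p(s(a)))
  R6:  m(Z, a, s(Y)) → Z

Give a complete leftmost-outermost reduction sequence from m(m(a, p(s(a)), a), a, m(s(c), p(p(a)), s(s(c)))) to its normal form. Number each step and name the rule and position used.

a

1. m(m(a, p(s(a)), a), a, m(s(c), p(p(a)), s(s(c))))  →  m(a, a, m(s(c), p(p(a)), s(s(c))))   [R1 at 1]
2. m(a, a, m(s(c), p(p(a)), s(s(c))))  →  m(a, a, s(c))   [R1 at 3]
3. m(a, a, s(c))  →  a   [R6 at ε]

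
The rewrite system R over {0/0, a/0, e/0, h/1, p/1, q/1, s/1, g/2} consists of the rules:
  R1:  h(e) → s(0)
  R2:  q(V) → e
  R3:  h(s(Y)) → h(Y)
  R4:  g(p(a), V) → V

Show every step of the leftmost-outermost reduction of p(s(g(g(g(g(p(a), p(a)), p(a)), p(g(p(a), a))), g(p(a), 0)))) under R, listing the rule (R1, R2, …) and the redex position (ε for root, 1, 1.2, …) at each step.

p(s(0))

1. p(s(g(g(g(g(p(a), p(a)), p(a)), p(g(p(a), a))), g(p(a), 0))))  →  p(s(g(g(g(p(a), p(a)), p(g(p(a), a))), g(p(a), 0))))   [R4 at 1.1.1.1.1]
2. p(s(g(g(g(p(a), p(a)), p(g(p(a), a))), g(p(a), 0))))  →  p(s(g(g(p(a), p(g(p(a), a))), g(p(a), 0))))   [R4 at 1.1.1.1]
3. p(s(g(g(p(a), p(g(p(a), a))), g(p(a), 0))))  →  p(s(g(p(g(p(a), a)), g(p(a), 0))))   [R4 at 1.1.1]
4. p(s(g(p(g(p(a), a)), g(p(a), 0))))  →  p(s(g(p(a), g(p(a), 0))))   [R4 at 1.1.1.1]
5. p(s(g(p(a), g(p(a), 0))))  →  p(s(g(p(a), 0)))   [R4 at 1.1]
6. p(s(g(p(a), 0)))  →  p(s(0))   [R4 at 1.1]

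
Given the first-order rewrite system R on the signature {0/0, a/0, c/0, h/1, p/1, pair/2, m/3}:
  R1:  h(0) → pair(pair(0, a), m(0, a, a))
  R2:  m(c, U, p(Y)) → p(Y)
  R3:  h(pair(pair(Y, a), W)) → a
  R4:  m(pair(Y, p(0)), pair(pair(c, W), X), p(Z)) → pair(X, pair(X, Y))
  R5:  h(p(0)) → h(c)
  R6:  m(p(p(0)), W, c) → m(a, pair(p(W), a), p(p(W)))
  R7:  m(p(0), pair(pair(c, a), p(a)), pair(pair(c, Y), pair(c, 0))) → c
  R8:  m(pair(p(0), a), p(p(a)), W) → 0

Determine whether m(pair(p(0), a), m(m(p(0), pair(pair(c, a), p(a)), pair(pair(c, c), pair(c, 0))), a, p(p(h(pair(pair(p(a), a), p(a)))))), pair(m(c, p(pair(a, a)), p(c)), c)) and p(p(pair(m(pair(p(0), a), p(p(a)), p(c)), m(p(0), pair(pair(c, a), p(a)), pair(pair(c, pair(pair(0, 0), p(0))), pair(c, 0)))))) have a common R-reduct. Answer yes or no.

no — NF(t₁) = 0, NF(t₂) = p(p(pair(0, c)))

Reduce t₁ = m(pair(p(0), a), m(m(p(0), pair(pair(c, a), p(a)), pair(pair(c, c), pair(c, 0))), a, p(p(h(pair(pair(p(a), a), p(a)))))), pair(m(c, p(pair(a, a)), p(c)), c)):
1. m(pair(p(0), a), m(m(p(0), pair(pair(c, a), p(a)), pair(pair(c, c), pair(c, 0))), a, p(p(h(pair(pair(p(a), a), p(a)))))), pair(m(c, p(pair(a, a)), p(c)), c))  →  m(pair(p(0), a), m(c, a, p(p(h(pair(pair(p(a), a), p(a)))))), pair(m(c, p(pair(a, a)), p(c)), c))   [R7 at 2.1]
2. m(pair(p(0), a), m(c, a, p(p(h(pair(pair(p(a), a), p(a)))))), pair(m(c, p(pair(a, a)), p(c)), c))  →  m(pair(p(0), a), p(p(h(pair(pair(p(a), a), p(a))))), pair(m(c, p(pair(a, a)), p(c)), c))   [R2 at 2]
3. m(pair(p(0), a), p(p(h(pair(pair(p(a), a), p(a))))), pair(m(c, p(pair(a, a)), p(c)), c))  →  m(pair(p(0), a), p(p(a)), pair(m(c, p(pair(a, a)), p(c)), c))   [R3 at 2.1.1]
4. m(pair(p(0), a), p(p(a)), pair(m(c, p(pair(a, a)), p(c)), c))  →  0   [R8 at ε]

Reduce t₂ = p(p(pair(m(pair(p(0), a), p(p(a)), p(c)), m(p(0), pair(pair(c, a), p(a)), pair(pair(c, pair(pair(0, 0), p(0))), pair(c, 0)))))):
1. p(p(pair(m(pair(p(0), a), p(p(a)), p(c)), m(p(0), pair(pair(c, a), p(a)), pair(pair(c, pair(pair(0, 0), p(0))), pair(c, 0))))))  →  p(p(pair(0, m(p(0), pair(pair(c, a), p(a)), pair(pair(c, pair(pair(0, 0), p(0))), pair(c, 0))))))   [R8 at 1.1.1]
2. p(p(pair(0, m(p(0), pair(pair(c, a), p(a)), pair(pair(c, pair(pair(0, 0), p(0))), pair(c, 0))))))  →  p(p(pair(0, c)))   [R7 at 1.1.2]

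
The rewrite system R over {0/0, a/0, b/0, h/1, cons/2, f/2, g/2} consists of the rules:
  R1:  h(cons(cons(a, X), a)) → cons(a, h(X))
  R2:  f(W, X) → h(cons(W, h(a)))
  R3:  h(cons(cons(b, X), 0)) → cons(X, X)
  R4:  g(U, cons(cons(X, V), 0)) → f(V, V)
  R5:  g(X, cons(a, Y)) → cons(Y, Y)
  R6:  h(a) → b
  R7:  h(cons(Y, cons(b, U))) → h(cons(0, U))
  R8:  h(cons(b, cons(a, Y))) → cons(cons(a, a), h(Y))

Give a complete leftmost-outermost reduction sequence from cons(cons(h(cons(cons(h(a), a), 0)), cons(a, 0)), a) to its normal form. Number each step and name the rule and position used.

cons(cons(cons(a, a), cons(a, 0)), a)

1. cons(cons(h(cons(cons(h(a), a), 0)), cons(a, 0)), a)  →  cons(cons(h(cons(cons(b, a), 0)), cons(a, 0)), a)   [R6 at 1.1.1.1.1]
2. cons(cons(h(cons(cons(b, a), 0)), cons(a, 0)), a)  →  cons(cons(cons(a, a), cons(a, 0)), a)   [R3 at 1.1]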